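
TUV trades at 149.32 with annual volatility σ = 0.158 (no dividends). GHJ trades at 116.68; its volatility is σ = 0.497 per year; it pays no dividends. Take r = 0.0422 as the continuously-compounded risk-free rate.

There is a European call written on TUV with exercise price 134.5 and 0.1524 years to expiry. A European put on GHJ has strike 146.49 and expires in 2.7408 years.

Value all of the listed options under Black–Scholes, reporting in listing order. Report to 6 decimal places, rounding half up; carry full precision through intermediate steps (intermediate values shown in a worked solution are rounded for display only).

[TUV call K=134.5]
σ√T = 0.158·√0.1524 = 0.061681
d₁ = (ln(S/K) + (r+σ²/2)T) / (σ√T) = (ln(149.32/134.5) + (0.0422+0.158²/2)·0.1524) / 0.061681 = (0.104527 + 0.008334) / 0.061681 = 1.829761
d₂ = d₁ − σ√T = 1.829761 − 0.061681 = 1.768080
e^{−rT} = 0.993589
N(d₁) = 0.966357,  N(d₂) = 0.961476
price = S·N(d₁) − K·e^{−rT}·N(d₂) = 144.296447 − 128.489538 = 15.806909
[GHJ put K=146.49]
σ√T = 0.497·√2.7408 = 0.822801
d₁ = (ln(S/K) + (r+σ²/2)T) / (σ√T) = (ln(116.68/146.49) + (0.0422+0.497²/2)·2.7408) / 0.822801 = (-0.227522 + 0.454163) / 0.822801 = 0.275450
d₂ = d₁ − σ√T = 0.275450 − 0.822801 = -0.547351
e^{−rT} = 0.890776
N(−d₁) = 0.391485,  N(−d₂) = 0.707931
price = K·e^{−rT}·N(−d₂) − S·N(−d₁) = 92.377842 − 45.678490 = 46.699352

price(TUV call K=134.5) = 15.806909
price(GHJ put K=146.49) = 46.699352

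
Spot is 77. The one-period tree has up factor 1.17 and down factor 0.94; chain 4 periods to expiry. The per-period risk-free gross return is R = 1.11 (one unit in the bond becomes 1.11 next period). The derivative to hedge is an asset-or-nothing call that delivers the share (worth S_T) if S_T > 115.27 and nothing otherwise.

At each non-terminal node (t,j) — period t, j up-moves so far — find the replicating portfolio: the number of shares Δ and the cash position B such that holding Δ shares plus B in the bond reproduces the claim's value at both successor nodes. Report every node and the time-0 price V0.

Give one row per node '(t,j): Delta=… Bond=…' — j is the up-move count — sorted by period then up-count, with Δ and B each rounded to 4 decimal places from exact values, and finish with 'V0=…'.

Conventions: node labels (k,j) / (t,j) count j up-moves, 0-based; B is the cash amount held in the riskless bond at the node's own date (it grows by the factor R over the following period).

Under the risk-neutral measure, an up-move has probability p* = (R−d)/(u−d) = 0.7391 and values discount at R = 1.11.
Payoffs at expiry: V(4,0)=0.0000, V(4,1)=0.0000, V(4,2)=0.0000, V(4,3)=115.9247, V(4,4)=144.2893
Node (3,0) S=63.9550: V=(p*·0.0000+(1−p*)·0.0000)/1.11=0.0000; Δ=(0.0000−0.0000)/(74.8273−60.1177)=0.0000; B=V−Δ·S=0.0000
Node (3,1) S=79.6035: V=(p*·0.0000+(1−p*)·0.0000)/1.11=0.0000; Δ=(0.0000−0.0000)/(93.1361−74.8273)=0.0000; B=V−Δ·S=0.0000
Node (3,2) S=99.0810: V=(p*·115.9247+(1−p*)·0.0000)/1.11=77.1924; Δ=(115.9247−0.0000)/(115.9247−93.1361)=5.0870; B=V−Δ·S=-426.8283
Node (3,3) S=123.3242: V=(p*·144.2893+(1−p*)·115.9247)/1.11=123.3242; Δ=(144.2893−115.9247)/(144.2893−115.9247)=1.0000; B=V−Δ·S=0.0000
Node (2,0) S=68.0372: V=(p*·0.0000+(1−p*)·0.0000)/1.11=0.0000; Δ=(0.0000−0.0000)/(79.6035−63.9550)=0.0000; B=V−Δ·S=0.0000
Node (2,1) S=84.6846: V=(p*·77.1924+(1−p*)·0.0000)/1.11=51.4011; Δ=(77.1924−0.0000)/(99.0810−79.6035)=3.9632; B=V−Δ·S=-284.2178
Node (2,2) S=105.4053: V=(p*·123.3242+(1−p*)·77.1924)/1.11=100.2611; Δ=(123.3242−77.1924)/(123.3242−99.0810)=1.9029; B=V−Δ·S=-100.3122
Node (1,0) S=72.3800: V=(p*·51.4011+(1−p*)·0.0000)/1.11=34.2271; Δ=(51.4011−0.0000)/(84.6846−68.0372)=3.0876; B=V−Δ·S=-189.2559
Node (1,1) S=90.0900: V=(p*·100.2611+(1−p*)·51.4011)/1.11=78.8423; Δ=(100.2611−51.4011)/(105.4053−84.6846)=2.3580; B=V−Δ·S=-133.5924
Node (0,0) S=77.0000: V=(p*·78.8423+(1−p*)·34.2271)/1.11=60.5438; Δ=(78.8423−34.2271)/(90.0900−72.3800)=2.5192; B=V−Δ·S=-133.4354
Verification: the root portfolio costs Δ(0,0)·S0 + B(0,0) = 60.5438, matching V0.

(0,0): Delta=2.5192 Bond=-133.4354
(1,0): Delta=3.0876 Bond=-189.2559
(1,1): Delta=2.3580 Bond=-133.5924
(2,0): Delta=0.0000 Bond=0.0000
(2,1): Delta=3.9632 Bond=-284.2178
(2,2): Delta=1.9029 Bond=-100.3122
(3,0): Delta=0.0000 Bond=0.0000
(3,1): Delta=0.0000 Bond=0.0000
(3,2): Delta=5.0870 Bond=-426.8283
(3,3): Delta=1.0000 Bond=0.0000
V0=60.5438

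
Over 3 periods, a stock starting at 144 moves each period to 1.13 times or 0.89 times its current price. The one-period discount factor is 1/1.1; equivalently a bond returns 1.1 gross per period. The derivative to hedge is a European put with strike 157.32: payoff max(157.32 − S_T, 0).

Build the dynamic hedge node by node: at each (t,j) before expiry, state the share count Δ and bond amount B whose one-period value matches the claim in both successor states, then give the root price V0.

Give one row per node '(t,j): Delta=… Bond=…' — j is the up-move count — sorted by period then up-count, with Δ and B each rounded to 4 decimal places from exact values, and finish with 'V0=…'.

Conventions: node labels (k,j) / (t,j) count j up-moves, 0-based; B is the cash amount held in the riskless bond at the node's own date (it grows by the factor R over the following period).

(0,0): Delta=-0.1589 Bond=23.8460
(1,0): Delta=-0.8364 Bond=113.0484
(1,1): Delta=-0.0827 Bond=13.8280
(2,0): Delta=-1.0000 Bond=143.0182
(2,1): Delta=-0.8180 Bond=121.6868
(2,2): Delta=0.0000 Bond=0.0000
V0=0.9580

No-arbitrage ⇒ martingale measure with p* = (R−d)/(u−d) = 0.8750.
Expiry values: V(3,0)=55.8045, V(3,1)=28.4295, V(3,2)=0.0000, V(3,3)=0.0000
Node (2,0) S=114.0624: V=(p*·28.4295+(1−p*)·55.8045)/1.1=28.9558; Δ=(28.4295−55.8045)/(128.8905−101.5155)=-1.0000; B=V−Δ·S=143.0182
Node (2,1) S=144.8208: V=(p*·0.0000+(1−p*)·28.4295)/1.1=3.2306; Δ=(0.0000−28.4295)/(163.6475−128.8905)=-0.8180; B=V−Δ·S=121.6868
Node (2,2) S=183.8736: V=(p*·0.0000+(1−p*)·0.0000)/1.1=0.0000; Δ=(0.0000−0.0000)/(207.7772−163.6475)=0.0000; B=V−Δ·S=0.0000
Node (1,0) S=128.1600: V=(p*·3.2306+(1−p*)·28.9558)/1.1=5.8602; Δ=(3.2306−28.9558)/(144.8208−114.0624)=-0.8364; B=V−Δ·S=113.0484
Node (1,1) S=162.7200: V=(p*·0.0000+(1−p*)·3.2306)/1.1=0.3671; Δ=(0.0000−3.2306)/(183.8736−144.8208)=-0.0827; B=V−Δ·S=13.8280
Node (0,0) S=144.0000: V=(p*·0.3671+(1−p*)·5.8602)/1.1=0.9580; Δ=(0.3671−5.8602)/(162.7200−128.1600)=-0.1589; B=V−Δ·S=23.8460
Verification: the root portfolio costs Δ(0,0)·S0 + B(0,0) = 0.9580, matching V0.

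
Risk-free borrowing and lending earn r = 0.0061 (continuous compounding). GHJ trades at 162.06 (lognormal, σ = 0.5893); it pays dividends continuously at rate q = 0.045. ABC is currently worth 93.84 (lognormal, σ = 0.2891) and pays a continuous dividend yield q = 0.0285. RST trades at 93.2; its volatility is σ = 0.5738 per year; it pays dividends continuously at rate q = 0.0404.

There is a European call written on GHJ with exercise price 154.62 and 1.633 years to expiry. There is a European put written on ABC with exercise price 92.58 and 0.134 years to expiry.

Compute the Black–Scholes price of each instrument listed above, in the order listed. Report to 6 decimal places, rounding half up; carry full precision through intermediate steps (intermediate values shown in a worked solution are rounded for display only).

price(GHJ call K=154.62) = 43.314977
price(ABC put K=92.58) = 3.454644

[GHJ call K=154.62]
σ√T = 0.5893·√1.633 = 0.753060
d₁ = (ln(S/K) + (r−q+σ²/2)T) / (σ√T) = (ln(162.06/154.62) + (0.0061−0.045+0.5893²/2)·1.633) / 0.753060 = (0.046996 + 0.220026) / 0.753060 = 0.354583
d₂ = d₁ − σ√T = 0.354583 − 0.753060 = -0.398477
e^{−rT} = 0.990088
e^{−qT} = 0.929150
N(d₁) = 0.638549,  N(d₂) = 0.345139
price = S·e^{−qT}·N(d₁) − K·e^{−rT}·N(d₂) = 96.151457 − 52.836480 = 43.314977
[ABC put K=92.58]
σ√T = 0.2891·√0.134 = 0.105828
d₁ = (ln(S/K) + (r−q+σ²/2)T) / (σ√T) = (ln(93.84/92.58) + (0.0061−0.0285+0.2891²/2)·0.134) / 0.105828 = (0.013518 + 0.002598) / 0.105828 = 0.152287
d₂ = d₁ − σ√T = 0.152287 − 0.105828 = 0.046459
e^{−rT} = 0.999183
e^{−qT} = 0.996188
N(−d₁) = 0.439480,  N(−d₂) = 0.481472
price = K·e^{−rT}·N(−d₂) − S·e^{−qT}·N(−d₁) = 44.538267 − 41.083624 = 3.454644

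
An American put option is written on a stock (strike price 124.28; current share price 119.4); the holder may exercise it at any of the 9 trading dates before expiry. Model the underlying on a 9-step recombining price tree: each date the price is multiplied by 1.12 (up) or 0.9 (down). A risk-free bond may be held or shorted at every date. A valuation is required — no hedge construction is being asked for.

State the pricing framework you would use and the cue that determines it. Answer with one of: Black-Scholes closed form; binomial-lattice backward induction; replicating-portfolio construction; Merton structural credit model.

framework: binomial-lattice backward induction

Key observation: with exercise allowed before expiry on a discrete up/down model (9 steps from spot 119.4), the strike-124.28 put's value must be rolled back through the tree testing early exercise at each node.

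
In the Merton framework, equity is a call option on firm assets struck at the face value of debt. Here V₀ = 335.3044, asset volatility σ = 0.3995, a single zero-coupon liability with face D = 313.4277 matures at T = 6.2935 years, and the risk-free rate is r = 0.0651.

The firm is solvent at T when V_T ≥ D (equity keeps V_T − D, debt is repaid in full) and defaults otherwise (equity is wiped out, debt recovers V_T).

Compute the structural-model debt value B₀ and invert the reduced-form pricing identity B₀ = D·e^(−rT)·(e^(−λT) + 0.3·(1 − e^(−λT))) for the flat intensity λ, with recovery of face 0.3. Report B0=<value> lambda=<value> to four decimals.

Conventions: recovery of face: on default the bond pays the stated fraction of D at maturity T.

With assets at 335.3044 and a single debt payment of 313.4277 at 6.2935 years:
d₁ = [ln(V₀/D) + (r + σ²/2)T] / (σ√T)
   = [ln(335.3044/313.4277) + (0.0651 + 0.5·0.3995²)·6.2935] / (0.3995·√6.2935)
   = [0.067470 + 0.911929] / 1.002220 = 0.977230
d₂ = d₁ − σ√T = 0.977230 − 1.002220 = -0.024990
N(d₁) = 0.835772,  N(d₂) = 0.490032,  e^(−rT) = 0.663845
E₀ = V₀·N(d₁) − D·e^(−rT)·N(d₂)
   = 335.3044·0.835772 − 313.4277·0.663845·0.490032 = 178.278562
B₀ = V₀ − E₀ = 335.3044 − 178.278562 = 157.025838
e^(−λT) = (B₀·e^(rT)/D − 0.3)/(1 − 0.3) = (157.0258·1.506376/313.4277 − 0.3)/0.7 = 0.64955334
λ = −ln(0.64955334)/6.2935 = 0.068558

B0=157.0258 lambda=0.0686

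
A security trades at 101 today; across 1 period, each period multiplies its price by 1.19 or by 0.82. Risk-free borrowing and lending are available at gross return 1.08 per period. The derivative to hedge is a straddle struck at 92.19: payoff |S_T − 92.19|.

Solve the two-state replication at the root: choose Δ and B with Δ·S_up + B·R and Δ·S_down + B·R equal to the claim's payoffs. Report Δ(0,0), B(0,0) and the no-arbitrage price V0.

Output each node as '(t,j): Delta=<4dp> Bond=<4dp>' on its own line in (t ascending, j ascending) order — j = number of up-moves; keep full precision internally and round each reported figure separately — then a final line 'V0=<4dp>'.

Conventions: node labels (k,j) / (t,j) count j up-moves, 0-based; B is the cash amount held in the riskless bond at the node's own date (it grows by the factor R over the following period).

The replicating-portfolio and risk-neutral prices coincide; use p* = (1.08−0.82)/(1.19−0.82) = 0.7027 for the latter.
Expiry values: V(1,0)=9.3700, V(1,1)=28.0000
(0,0): S=101.0000. Δ = (V_up−V_dn)/(S_up−S_dn) = (28.0000−9.3700)/(120.1900−82.8200) = 0.4985. V = [p*·28.0000 + (1−p*)·9.3700]/1.08 = 20.7975. B = V − Δ·S = -29.5538.
As a check, the time-0 holding Δ(0,0)·S0 + B(0,0) comes to 20.7975 — exactly V0.

(0,0): Delta=0.4985 Bond=-29.5538
V0=20.7975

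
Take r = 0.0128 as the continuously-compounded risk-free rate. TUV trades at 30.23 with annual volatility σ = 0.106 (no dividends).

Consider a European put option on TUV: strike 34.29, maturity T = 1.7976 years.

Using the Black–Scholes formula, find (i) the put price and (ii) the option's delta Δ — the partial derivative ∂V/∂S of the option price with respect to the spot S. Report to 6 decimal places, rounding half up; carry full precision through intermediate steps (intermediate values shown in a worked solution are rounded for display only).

σ√T = 0.106·√1.7976 = 0.142119
d₁ = (ln(S/K) + (r+σ²/2)T) / (σ√T) = (ln(30.23/34.29) + (0.0128+0.106²/2)·1.7976) / 0.142119 = (-0.126019 + 0.033108) / 0.142119 = -0.653753
d₂ = d₁ − σ√T = -0.653753 − 0.142119 = -0.795872
e^{−rT} = 0.977253
N(−d₁) = 0.743364,  N(−d₂) = 0.786947
Put price V = K·e^{−rT}·N(−d₂) − S·N(−d₁) = 26.370602 − 22.471909 = 3.898693
Δ = −N(−d₁) = -0.743364

price = 3.898693
Δ = -0.743364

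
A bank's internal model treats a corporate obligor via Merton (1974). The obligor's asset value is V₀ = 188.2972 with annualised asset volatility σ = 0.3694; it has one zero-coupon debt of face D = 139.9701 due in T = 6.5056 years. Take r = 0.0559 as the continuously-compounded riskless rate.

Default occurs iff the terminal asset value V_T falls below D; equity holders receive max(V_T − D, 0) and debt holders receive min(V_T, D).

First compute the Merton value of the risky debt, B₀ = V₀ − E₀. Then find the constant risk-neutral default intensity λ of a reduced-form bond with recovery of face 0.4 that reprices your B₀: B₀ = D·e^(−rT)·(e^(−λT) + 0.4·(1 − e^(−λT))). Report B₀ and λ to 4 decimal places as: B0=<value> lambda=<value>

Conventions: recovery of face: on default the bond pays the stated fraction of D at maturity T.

With assets at 188.2972 and a single debt payment of 139.9701 at 6.5056 years:
d₁ = [ln(V₀/D) + (r + σ²/2)T] / (σ√T)
   = [ln(188.2972/139.9701) + (0.0559 + 0.5·0.3694²)·6.5056] / (0.3694·√6.5056)
   = [0.296593 + 0.807528] / 0.942195 = 1.171861
d₂ = d₁ − σ√T = 1.171861 − 0.942195 = 0.229667
N(d₁) = 0.879374,  N(d₂) = 0.590825,  e^(−rT) = 0.695125
E₀ = V₀·N(d₁) − D·e^(−rT)·N(d₂)
   = 188.2972·0.879374 − 139.9701·0.695125·0.590825 = 108.098262
B₀ = V₀ − E₀ = 188.2972 − 108.098262 = 80.198938
e^(−λT) = (B₀·e^(rT)/D − 0.4)/(1 − 0.4) = (80.1989·1.438589/139.9701 − 0.4)/0.6 = 0.70711824
λ = −ln(0.70711824)/6.5056 = 0.053271

B0=80.1989 lambda=0.0533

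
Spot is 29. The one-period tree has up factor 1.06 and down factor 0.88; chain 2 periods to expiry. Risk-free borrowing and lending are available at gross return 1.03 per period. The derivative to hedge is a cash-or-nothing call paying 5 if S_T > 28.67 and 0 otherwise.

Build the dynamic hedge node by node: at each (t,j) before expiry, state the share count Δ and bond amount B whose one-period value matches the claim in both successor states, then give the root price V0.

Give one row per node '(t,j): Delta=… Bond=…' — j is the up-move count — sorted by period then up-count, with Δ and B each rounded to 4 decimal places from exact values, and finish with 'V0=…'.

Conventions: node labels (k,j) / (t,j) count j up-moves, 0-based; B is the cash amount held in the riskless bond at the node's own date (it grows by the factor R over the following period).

(0,0): Delta=0.7750 Bond=-19.2010
(1,0): Delta=0.0000 Bond=0.0000
(1,1): Delta=0.9036 Bond=-23.7325
V0=3.2729

Risk-neutral probability p* = (R−d)/(u−d) = (1.03−0.88)/(1.06−0.88) = 0.8333.
At maturity the claim pays: V(2,0)=0.0000, V(2,1)=0.0000, V(2,2)=5.0000
(1,0): S=25.5200. Δ = (V_up−V_dn)/(S_up−S_dn) = (0.0000−0.0000)/(27.0512−22.4576) = 0.0000. V = [p*·0.0000 + (1−p*)·0.0000]/1.03 = 0.0000. B = V − Δ·S = 0.0000.
(1,1): S=30.7400. Δ = (V_up−V_dn)/(S_up−S_dn) = (5.0000−0.0000)/(32.5844−27.0512) = 0.9036. V = [p*·5.0000 + (1−p*)·0.0000]/1.03 = 4.0453. B = V − Δ·S = -23.7325.
(0,0): S=29.0000. Δ = (V_up−V_dn)/(S_up−S_dn) = (4.0453−0.0000)/(30.7400−25.5200) = 0.7750. V = [p*·4.0453 + (1−p*)·0.0000]/1.03 = 3.2729. B = V − Δ·S = -19.2010.
Verification: the root portfolio costs Δ(0,0)·S0 + B(0,0) = 3.2729, matching V0.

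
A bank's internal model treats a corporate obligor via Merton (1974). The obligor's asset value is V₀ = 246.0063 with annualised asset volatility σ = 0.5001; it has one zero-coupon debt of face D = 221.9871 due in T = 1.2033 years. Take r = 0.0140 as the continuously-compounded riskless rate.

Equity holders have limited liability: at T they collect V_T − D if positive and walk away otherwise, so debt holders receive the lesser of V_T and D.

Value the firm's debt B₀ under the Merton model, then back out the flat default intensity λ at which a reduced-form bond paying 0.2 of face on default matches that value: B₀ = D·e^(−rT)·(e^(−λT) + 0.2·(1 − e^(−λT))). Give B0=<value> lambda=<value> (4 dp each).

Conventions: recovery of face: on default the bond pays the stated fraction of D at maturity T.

Work the structural quantities from V₀ = 246.0063 against face 221.9871:
d₁ = [ln(V₀/D) + (r + σ²/2)T] / (σ√T)
   = [ln(246.0063/221.9871) + (0.0140 + 0.5·0.5001²)·1.2033] / (0.5001·√1.2033)
   = [0.102738 + 0.167319] / 0.548585 = 0.492279
d₂ = d₁ − σ√T = 0.492279 − 0.548585 = -0.056306
N(d₁) = 0.688739,  N(d₂) = 0.477549,  e^(−rT) = 0.983295
E₀ = V₀·N(d₁) − D·e^(−rT)·N(d₂)
   = 246.0063·0.688739 − 221.9871·0.983295·0.477549 = 65.195286
B₀ = V₀ − E₀ = 246.0063 − 65.195286 = 180.811014
e^(−λT) = (B₀·e^(rT)/D − 0.2)/(1 − 0.2) = (180.8110·1.016989/221.9871 − 0.2)/0.8 = 0.78543618
λ = −ln(0.78543618)/1.2033 = 0.200711

B0=180.8110 lambda=0.2007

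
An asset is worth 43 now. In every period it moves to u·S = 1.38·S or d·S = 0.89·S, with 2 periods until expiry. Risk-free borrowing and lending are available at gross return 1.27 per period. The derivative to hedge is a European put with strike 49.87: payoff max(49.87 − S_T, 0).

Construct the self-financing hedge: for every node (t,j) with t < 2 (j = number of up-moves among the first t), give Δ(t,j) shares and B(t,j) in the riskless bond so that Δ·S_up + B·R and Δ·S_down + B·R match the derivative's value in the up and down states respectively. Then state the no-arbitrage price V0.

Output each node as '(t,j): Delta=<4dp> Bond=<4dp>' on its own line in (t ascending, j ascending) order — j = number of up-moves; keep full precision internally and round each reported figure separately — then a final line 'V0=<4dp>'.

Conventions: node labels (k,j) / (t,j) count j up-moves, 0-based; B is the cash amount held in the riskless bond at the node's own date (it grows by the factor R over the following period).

(0,0): Delta=-0.1326 Bond=6.1972
(1,0): Delta=-0.8431 Bond=35.0593
(1,1): Delta=0.0000 Bond=0.0000
V0=0.4940

No-arbitrage ⇒ martingale measure with p* = (R−d)/(u−d) = 0.7755.
Terminal payoffs: V(2,0)=15.8097, V(2,1)=0.0000, V(2,2)=0.0000
(1,0): S=38.2700. Δ = (V_up−V_dn)/(S_up−S_dn) = (0.0000−15.8097)/(52.8126−34.0603) = -0.8431. V = [p*·0.0000 + (1−p*)·15.8097]/1.27 = 2.7946. B = V − Δ·S = 35.0593.
(1,1): S=59.3400. Δ = (V_up−V_dn)/(S_up−S_dn) = (0.0000−0.0000)/(81.8892−52.8126) = 0.0000. V = [p*·0.0000 + (1−p*)·0.0000]/1.27 = 0.0000. B = V − Δ·S = 0.0000.
(0,0): S=43.0000. Δ = (V_up−V_dn)/(S_up−S_dn) = (0.0000−2.7946)/(59.3400−38.2700) = -0.1326. V = [p*·0.0000 + (1−p*)·2.7946]/1.27 = 0.4940. B = V − Δ·S = 6.1972.
As a check, the time-0 holding Δ(0,0)·S0 + B(0,0) comes to 0.4940 — exactly V0.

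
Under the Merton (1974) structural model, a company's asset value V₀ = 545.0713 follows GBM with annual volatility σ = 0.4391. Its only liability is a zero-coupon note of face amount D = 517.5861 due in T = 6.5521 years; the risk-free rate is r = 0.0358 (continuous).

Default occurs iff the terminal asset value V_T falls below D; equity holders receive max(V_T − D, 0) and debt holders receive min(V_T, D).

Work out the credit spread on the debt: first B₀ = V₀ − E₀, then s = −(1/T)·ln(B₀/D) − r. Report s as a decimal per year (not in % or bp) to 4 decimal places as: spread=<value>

spread=0.0646

Equity is a call on the firm's assets struck at D = 517.5861:
d₁ = [ln(V₀/D) + (r + σ²/2)T] / (σ√T)
   = [ln(545.0713/517.5861) + (0.0358 + 0.5·0.4391²)·6.5521] / (0.4391·√6.5521)
   = [0.051741 + 0.866216] / 1.123967 = 0.816712
d₂ = d₁ − σ√T = 0.816712 − 1.123967 = -0.307256
N(d₁) = 0.792953,  N(d₂) = 0.379324,  e^(−rT) = 0.790915
E₀ = V₀·N(d₁) − D·e^(−rT)·N(d₂)
   = 545.0713·0.792953 − 517.5861·0.790915·0.379324 = 276.933461
B₀ = V₀ − E₀ = 545.0713 − 276.933461 = 268.137839
spread = −(1/T)·ln(B₀/D) − r = −(1/6.5521)·ln(268.137839/517.5861) − 0.0358 = 0.06457617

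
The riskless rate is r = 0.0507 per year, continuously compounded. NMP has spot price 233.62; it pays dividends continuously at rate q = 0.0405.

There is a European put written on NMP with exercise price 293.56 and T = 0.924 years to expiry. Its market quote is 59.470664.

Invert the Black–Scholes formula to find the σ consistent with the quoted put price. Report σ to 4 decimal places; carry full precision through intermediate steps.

sigma = 0.2247

At σ = 0.2247 the Black–Scholes value reproduces the quote:
σ√T = 0.2247·√0.924 = 0.215993
d₁ = (ln(S/K) + (r−q+σ²/2)T) / (σ√T) = (ln(233.62/293.56) + (0.0507−0.0405+0.2247²/2)·0.924) / 0.215993 = (-0.228386 + 0.032751) / 0.215993 = -0.905748
d₂ = d₁ − σ√T = -0.905748 − 0.215993 = -1.121741
e^{−rT} = 0.954234
e^{−qT} = 0.963270
N(−d₁) = 0.817465,  N(−d₂) = 0.869014
V = K·e^{−rT}·N(−d₂) − S·e^{−qT}·N(−d₁) = 243.432284 − 183.961621 = 59.470664 (matching the quote); vega is positive throughout, so no other σ reproduces this price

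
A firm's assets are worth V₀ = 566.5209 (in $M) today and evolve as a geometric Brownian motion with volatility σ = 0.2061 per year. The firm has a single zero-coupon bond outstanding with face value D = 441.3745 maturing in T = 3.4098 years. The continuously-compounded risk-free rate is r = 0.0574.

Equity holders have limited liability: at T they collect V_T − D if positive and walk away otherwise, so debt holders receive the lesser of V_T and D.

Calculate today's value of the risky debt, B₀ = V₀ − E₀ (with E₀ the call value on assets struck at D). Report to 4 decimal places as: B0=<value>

With assets at 566.5209 and a single debt payment of 441.3745 at 3.4098 years:
d₁ = [ln(V₀/D) + (r + σ²/2)T] / (σ√T)
   = [ln(566.5209/441.3745) + (0.0574 + 0.5·0.2061²)·3.4098] / (0.2061·√3.4098)
   = [0.249620 + 0.268142] / 0.380577 = 1.360467
d₂ = d₁ − σ√T = 1.360467 − 0.380577 = 0.979890
N(d₁) = 0.913159,  N(d₂) = 0.836430,  e^(−rT) = 0.822240
E₀ = V₀·N(d₁) − D·e^(−rT)·N(d₂)
   = 566.5209·0.913159 − 441.3745·0.822240·0.836430 = 213.769905
B₀ = V₀ − E₀ = 566.5209 − 213.769905 = 352.750995

B0=352.7510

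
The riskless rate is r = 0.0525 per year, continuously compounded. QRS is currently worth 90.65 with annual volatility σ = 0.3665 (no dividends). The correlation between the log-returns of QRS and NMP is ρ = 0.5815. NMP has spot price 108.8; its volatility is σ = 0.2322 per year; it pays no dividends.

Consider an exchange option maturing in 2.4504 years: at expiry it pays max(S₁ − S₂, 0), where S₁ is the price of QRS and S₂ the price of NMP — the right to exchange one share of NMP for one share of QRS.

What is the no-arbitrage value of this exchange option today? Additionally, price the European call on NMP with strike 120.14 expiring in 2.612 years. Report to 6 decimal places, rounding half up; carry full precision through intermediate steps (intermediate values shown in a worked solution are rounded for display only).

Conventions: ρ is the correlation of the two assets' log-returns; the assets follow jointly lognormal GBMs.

exchange price = 10.720340
price(NMP call K=120.14) = 17.999821

σ_eff = √(σ₁² + σ₂² − 2ρσ₁σ₂) = √(0.3665² + 0.2322² − 2·0.5815·0.3665·0.2322) = 0.298775
d₁ = (ln(S₁/S₂) + (q₂ − q₁ + σ_eff²/2)T) / (σ_eff√T) = (ln(90.65/108.8) + (0.0 − 0.0 + 0.044633)·2.4504) / 0.467694 = -0.156376
d₂ = d₁ − σ_eff√T = -0.156376 − 0.467694 = -0.624071
N(d₁) = 0.437868,  N(d₂) = 0.266291
V = S₁·e^{−q₁T}·N(d₁) − S₂·e^{−q₂T}·N(d₂) = 39.692751 − 28.972411 = 10.720340
[vanilla: NMP call K=120.14]
σ√T = 0.2322·√2.612 = 0.375274
d₁ = (ln(S/K) + (r+σ²/2)T) / (σ√T) = (ln(108.8/120.14) + (0.0525+0.2322²/2)·2.612) / 0.375274 = (-0.099146 + 0.207545) / 0.375274 = 0.288853
d₂ = d₁ − σ√T = 0.288853 − 0.375274 = -0.086422
e^{−rT} = 0.871857
N(d₁) = 0.613653,  N(d₂) = 0.465566
price = S·N(d₁) − K·e^{−rT}·N(d₂) = 66.765442 − 48.765621 = 17.999821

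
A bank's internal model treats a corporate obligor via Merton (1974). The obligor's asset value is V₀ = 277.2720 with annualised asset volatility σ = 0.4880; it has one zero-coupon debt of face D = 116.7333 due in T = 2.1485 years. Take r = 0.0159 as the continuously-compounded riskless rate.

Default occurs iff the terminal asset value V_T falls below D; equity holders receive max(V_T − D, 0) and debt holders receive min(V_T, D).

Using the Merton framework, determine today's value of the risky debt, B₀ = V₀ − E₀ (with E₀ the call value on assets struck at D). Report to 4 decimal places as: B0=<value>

B0=106.7781

With assets at 277.2720 and a single debt payment of 116.7333 at 2.1485 years:
d₁ = [ln(V₀/D) + (r + σ²/2)T] / (σ√T)
   = [ln(277.2720/116.7333) + (0.0159 + 0.5·0.4880²)·2.1485] / (0.4880·√2.1485)
   = [0.865107 + 0.289987] / 0.715299 = 1.614842
d₂ = d₁ − σ√T = 1.614842 − 0.715299 = 0.899543
N(d₁) = 0.946828,  N(d₂) = 0.815818,  e^(−rT) = 0.966416
E₀ = V₀·N(d₁) − D·e^(−rT)·N(d₂)
   = 277.2720·0.946828 − 116.7333·0.966416·0.815818 = 170.493938
B₀ = V₀ − E₀ = 277.2720 − 170.493938 = 106.778062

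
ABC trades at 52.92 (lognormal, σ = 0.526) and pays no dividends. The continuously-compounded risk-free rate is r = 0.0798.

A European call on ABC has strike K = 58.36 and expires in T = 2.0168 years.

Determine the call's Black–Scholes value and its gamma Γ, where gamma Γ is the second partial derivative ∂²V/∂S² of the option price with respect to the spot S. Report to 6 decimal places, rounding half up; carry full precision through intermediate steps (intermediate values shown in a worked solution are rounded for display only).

price = 16.608922
Γ = 0.009087

σ√T = 0.526·√2.0168 = 0.746994
d₁ = (ln(S/K) + (r+σ²/2)T) / (σ√T) = (ln(52.92/58.36) + (0.0798+0.526²/2)·2.0168) / 0.746994 = (-0.097849 + 0.439941) / 0.746994 = 0.457957
d₂ = d₁ − σ√T = 0.457957 − 0.746994 = -0.289037
e^{−rT} = 0.851343
N(d₁) = 0.676508,  N(d₂) = 0.386277
Call price V = S·N(d₁) − K·e^{−rT}·N(d₂) = 35.800825 − 19.191903 = 16.608922
φ(d₁) = (1/√(2π))·e^{−d₁²/2} = 0.359227
Γ = φ(d₁) / (S·σ·√T) = 0.009087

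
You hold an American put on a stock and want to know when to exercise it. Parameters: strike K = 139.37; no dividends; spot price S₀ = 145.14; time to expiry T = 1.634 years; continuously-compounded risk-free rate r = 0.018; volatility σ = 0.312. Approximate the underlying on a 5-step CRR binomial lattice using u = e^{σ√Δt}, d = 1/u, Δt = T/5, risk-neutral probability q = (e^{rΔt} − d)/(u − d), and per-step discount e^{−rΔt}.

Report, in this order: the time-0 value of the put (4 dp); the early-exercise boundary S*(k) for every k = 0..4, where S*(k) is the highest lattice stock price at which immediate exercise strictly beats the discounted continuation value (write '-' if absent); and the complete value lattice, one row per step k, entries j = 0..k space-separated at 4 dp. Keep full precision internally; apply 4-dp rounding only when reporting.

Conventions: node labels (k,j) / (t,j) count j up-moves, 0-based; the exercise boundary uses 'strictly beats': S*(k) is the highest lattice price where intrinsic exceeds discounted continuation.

Δt=0.32680  u=1.19525  d=0.83664  q=0.47198  discount=0.99413
step 5 (expiry): payoffs max(K−S,0) = 79.8744 54.3726 17.9398 0.0000 0.0000 0.0000
step 4: (k=4,j=0): S=71.1124, K−S=68.2576, hold=67.4402 ⇒ V=68.2576 exercise | (k=4,j=1): S=101.5936, K−S=37.7764, hold=36.9590 ⇒ V=37.7764 exercise | (k=4,j=2): S=145.1400, K−S=0.0000, hold=9.4170 ⇒ V=9.4170 continue | (k=4,j=3): S=207.3519, K−S=0.0000, hold=0.0000 ⇒ V=0.0000 continue | (k=4,j=4): S=296.2299, K−S=0.0000, hold=0.0000 ⇒ V=0.0000 continue  boundary S*=101.5936
step 3: (k=3,j=0): S=84.9974, K−S=54.3726, hold=53.5551 ⇒ V=54.3726 exercise | (k=3,j=1): S=121.4302, K−S=17.9398, hold=24.2483 ⇒ V=24.2483 continue | (k=3,j=2): S=173.4793, K−S=0.0000, hold=4.9432 ⇒ V=4.9432 continue | (k=3,j=3): S=247.8383, K−S=0.0000, hold=0.0000 ⇒ V=0.0000 continue  boundary S*=84.9974
step 2: (k=2,j=0): S=101.5936, K−S=37.7764, hold=39.9190 ⇒ V=39.9190 continue | (k=2,j=1): S=145.1400, K−S=0.0000, hold=15.0479 ⇒ V=15.0479 continue | (k=2,j=2): S=207.3519, K−S=0.0000, hold=2.5948 ⇒ V=2.5948 continue  boundary S*=-
step 1: (k=1,j=0): S=121.4302, K−S=17.9398, hold=28.0151 ⇒ V=28.0151 continue | (k=1,j=1): S=173.4793, K−S=0.0000, hold=9.1165 ⇒ V=9.1165 continue  boundary S*=-
step 0: (k=0,j=0): S=145.1400, K−S=0.0000, hold=18.9834 ⇒ V=18.9834 continue  boundary S*=-

price = 18.9834
boundary = - - - 84.9974 101.5936
tree:
18.9834
28.0151 9.1165
39.9190 15.0479 2.5948
54.3726 24.2483 4.9432 0.0000
68.2576 37.7764 9.4170 0.0000 0.0000
79.8744 54.3726 17.9398 0.0000 0.0000 0.0000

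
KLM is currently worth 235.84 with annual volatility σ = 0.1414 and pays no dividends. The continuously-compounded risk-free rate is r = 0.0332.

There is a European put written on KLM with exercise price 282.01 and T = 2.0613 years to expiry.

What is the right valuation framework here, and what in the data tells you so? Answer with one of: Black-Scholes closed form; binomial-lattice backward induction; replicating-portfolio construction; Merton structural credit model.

Key observation: with KLM following a GBM at constant σ and r, the European put struck at 282.01 prices in closed form — nothing here needs a stepwise model or a balance sheet.

framework: Black-Scholes closed form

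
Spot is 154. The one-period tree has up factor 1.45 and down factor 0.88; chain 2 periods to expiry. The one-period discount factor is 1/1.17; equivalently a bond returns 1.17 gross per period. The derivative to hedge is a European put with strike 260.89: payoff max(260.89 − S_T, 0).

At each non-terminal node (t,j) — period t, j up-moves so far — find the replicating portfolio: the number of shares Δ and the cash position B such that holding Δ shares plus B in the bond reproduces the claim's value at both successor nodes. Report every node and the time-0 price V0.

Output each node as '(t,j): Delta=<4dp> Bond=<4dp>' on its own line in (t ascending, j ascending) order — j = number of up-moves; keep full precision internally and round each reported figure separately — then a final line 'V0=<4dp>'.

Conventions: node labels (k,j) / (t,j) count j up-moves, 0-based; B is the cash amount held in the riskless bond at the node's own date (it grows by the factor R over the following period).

(0,0): Delta=-0.6884 Bond=154.4946
(1,0): Delta=-1.0000 Bond=222.9829
(1,1): Delta=-0.5059 Bond=139.9906
V0=48.4767

Under the risk-neutral measure, an up-move has probability p* = (R−d)/(u−d) = 0.5088 and values discount at R = 1.17.
Payoffs at expiry: V(2,0)=141.6324, V(2,1)=64.3860, V(2,2)=0.0000
Node (1,0) S=135.5200: V=(p*·64.3860+(1−p*)·141.6324)/1.17=87.4629; Δ=(64.3860−141.6324)/(196.5040−119.2576)=-1.0000; B=V−Δ·S=222.9829
Node (1,1) S=223.3000: V=(p*·0.0000+(1−p*)·64.3860)/1.17=27.0327; Δ=(0.0000−64.3860)/(323.7850−196.5040)=-0.5059; B=V−Δ·S=139.9906
Node (0,0) S=154.0000: V=(p*·27.0327+(1−p*)·87.4629)/1.17=48.4767; Δ=(27.0327−87.4629)/(223.3000−135.5200)=-0.6884; B=V−Δ·S=154.4946
Sanity check at the root: Δ(0,0)·S0 + B(0,0) reproduces V0 = 48.4767.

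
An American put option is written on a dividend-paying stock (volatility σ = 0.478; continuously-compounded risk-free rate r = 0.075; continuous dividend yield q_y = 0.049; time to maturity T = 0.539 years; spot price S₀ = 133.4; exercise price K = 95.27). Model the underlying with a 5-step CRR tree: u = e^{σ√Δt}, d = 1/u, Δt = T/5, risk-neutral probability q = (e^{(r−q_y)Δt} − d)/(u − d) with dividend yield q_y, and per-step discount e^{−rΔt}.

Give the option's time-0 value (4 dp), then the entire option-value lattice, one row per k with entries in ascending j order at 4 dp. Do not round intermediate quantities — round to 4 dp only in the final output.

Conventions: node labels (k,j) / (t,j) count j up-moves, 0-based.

Δt=0.10780, u=1.16993, d=0.85475, q=0.46975, disc=e^(-rΔt)=0.99195
k=5 terminal: V=max(K-S,0) → 34.4058 11.9634 0.0000 0.0000 0.0000 0.0000
k=4: j=0 S=71.2067 intr=24.0633 cont=23.6713 V=24.0633[EX]; j=1 S=97.4627 intr=0.0000 cont=6.2925 V=6.2925[hold]; j=2 S=133.4000 intr=0.0000 cont=0.0000 V=0.0000[hold]; j=3 S=182.5885 intr=0.0000 cont=0.0000 V=0.0000[hold]; j=4 S=249.9141 intr=0.0000 cont=0.0000 V=0.0000[hold]
k=3: j=0 S=83.3066 intr=11.9634 cont=15.5889 V=15.5889[hold]; j=1 S=114.0242 intr=0.0000 cont=3.3097 V=3.3097[hold]; j=2 S=156.0683 intr=0.0000 cont=0.0000 V=0.0000[hold]; j=3 S=213.6152 intr=0.0000 cont=0.0000 V=0.0000[hold]
k=2: j=0 S=97.4627 intr=0.0000 cont=9.7417 V=9.7417[hold]; j=1 S=133.4000 intr=0.0000 cont=1.7408 V=1.7408[hold]; j=2 S=182.5885 intr=0.0000 cont=0.0000 V=0.0000[hold]
k=1: j=0 S=114.0242 intr=0.0000 cont=5.9351 V=5.9351[hold]; j=1 S=156.0683 intr=0.0000 cont=0.9157 V=0.9157[hold]
k=0: j=0 S=133.4000 intr=0.0000 cont=3.5484 V=3.5484[hold]

price = 3.5484
tree:
3.5484
5.9351 0.9157
9.7417 1.7408 0.0000
15.5889 3.3097 0.0000 0.0000
24.0633 6.2925 0.0000 0.0000 0.0000
34.4058 11.9634 0.0000 0.0000 0.0000 0.0000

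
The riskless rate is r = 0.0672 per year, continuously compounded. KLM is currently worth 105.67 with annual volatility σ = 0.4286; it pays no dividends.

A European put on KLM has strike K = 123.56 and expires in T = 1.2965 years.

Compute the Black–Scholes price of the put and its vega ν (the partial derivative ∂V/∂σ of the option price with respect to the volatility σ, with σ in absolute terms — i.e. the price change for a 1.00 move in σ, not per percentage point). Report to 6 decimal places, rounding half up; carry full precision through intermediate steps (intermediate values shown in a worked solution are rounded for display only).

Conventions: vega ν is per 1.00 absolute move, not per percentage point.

σ√T = 0.4286·√1.2965 = 0.488021
d₁ = (ln(S/K) + (r+σ²/2)T) / (σ√T) = (ln(105.67/123.56) + (0.0672+0.4286²/2)·1.2965) / 0.488021 = (-0.156406 + 0.206207) / 0.488021 = 0.102047
d₂ = d₁ − σ√T = 0.102047 − 0.488021 = -0.385974
e^{−rT} = 0.916563
N(−d₁) = 0.459360,  N(−d₂) = 0.650242
Put price V = K·e^{−rT}·N(−d₂) − S·N(−d₁) = 73.640216 − 48.540530 = 25.099686
φ(d₁) = (1/√(2π))·e^{−d₁²/2} = 0.396870
ν = S·φ(d₁)·√T = 47.751470

price = 25.099686
ν = 47.751470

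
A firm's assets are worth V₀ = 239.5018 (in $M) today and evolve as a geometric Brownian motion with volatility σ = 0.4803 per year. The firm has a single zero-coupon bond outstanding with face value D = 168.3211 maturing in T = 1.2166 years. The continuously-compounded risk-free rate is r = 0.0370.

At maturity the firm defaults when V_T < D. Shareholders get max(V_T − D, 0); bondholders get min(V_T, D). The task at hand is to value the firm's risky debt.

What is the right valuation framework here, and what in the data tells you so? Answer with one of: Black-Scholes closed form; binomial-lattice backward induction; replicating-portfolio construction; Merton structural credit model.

Key observation: the question is about default risk generated by asset-value dynamics against a debt face of 168.3211 — the structural framework prices exactly that.

framework: Merton structural credit model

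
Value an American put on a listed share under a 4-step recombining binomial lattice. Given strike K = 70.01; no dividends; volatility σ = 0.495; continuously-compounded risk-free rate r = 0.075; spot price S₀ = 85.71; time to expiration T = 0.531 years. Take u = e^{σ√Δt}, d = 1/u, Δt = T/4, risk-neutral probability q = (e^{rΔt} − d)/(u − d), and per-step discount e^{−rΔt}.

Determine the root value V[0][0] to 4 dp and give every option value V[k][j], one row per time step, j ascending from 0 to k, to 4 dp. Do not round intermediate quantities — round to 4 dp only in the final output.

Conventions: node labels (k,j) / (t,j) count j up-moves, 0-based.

price = 4.6797
tree:
4.6797
7.8498 1.3783
12.8142 2.6907 0.0000
20.1155 5.2528 0.0000 0.0000
28.3493 10.2543 0.0000 0.0000 0.0000

Δt=0.13275  u=1.19764  d=0.83498  q=0.48262  discount=0.99009
step 4 (expiry): payoffs max(K−S,0) = 28.3493 10.2543 0.0000 0.0000 0.0000
k=3: (k=3,j=0): S=49.8945, K−S=20.1155, hold=19.4219 ⇒ V=20.1155 exercise | (k=3,j=1): S=71.5658, K−S=0.0000, hold=5.2528 ⇒ V=5.2528 continue | (k=3,j=2): S=102.6497, K−S=0.0000, hold=0.0000 ⇒ V=0.0000 continue | (k=3,j=3): S=147.2346, K−S=0.0000, hold=0.0000 ⇒ V=0.0000 continue
k=2: (k=2,j=0): S=59.7557, K−S=10.2543, hold=12.8142 ⇒ V=12.8142 continue | (k=2,j=1): S=85.7100, K−S=0.0000, hold=2.6907 ⇒ V=2.6907 continue | (k=2,j=2): S=122.9373, K−S=0.0000, hold=0.0000 ⇒ V=0.0000 continue
k=1: (k=1,j=0): S=71.5658, K−S=0.0000, hold=7.8498 ⇒ V=7.8498 continue | (k=1,j=1): S=102.6497, K−S=0.0000, hold=1.3783 ⇒ V=1.3783 continue
k=0: (k=0,j=0): S=85.7100, K−S=0.0000, hold=4.6797 ⇒ V=4.6797 continue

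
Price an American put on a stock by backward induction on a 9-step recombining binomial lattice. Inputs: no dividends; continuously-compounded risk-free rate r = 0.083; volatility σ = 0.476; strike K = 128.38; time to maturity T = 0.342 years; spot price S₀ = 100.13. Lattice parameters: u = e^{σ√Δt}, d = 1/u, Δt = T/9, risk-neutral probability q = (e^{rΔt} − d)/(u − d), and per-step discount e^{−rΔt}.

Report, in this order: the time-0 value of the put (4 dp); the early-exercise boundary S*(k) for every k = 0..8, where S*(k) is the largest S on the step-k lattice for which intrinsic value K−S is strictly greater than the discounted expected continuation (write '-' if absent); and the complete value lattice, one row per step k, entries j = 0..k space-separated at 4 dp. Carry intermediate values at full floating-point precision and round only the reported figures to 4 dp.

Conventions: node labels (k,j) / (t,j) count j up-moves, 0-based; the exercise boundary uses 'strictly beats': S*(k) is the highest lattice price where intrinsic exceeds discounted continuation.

params: Δt=0.03800 u=1.09723 d=0.91139 q=0.49382 e^(-rΔt)=0.99685
t_9 payoffs: 84.9407 76.0828 65.4186 52.5798 37.1230 18.5143 0.0000 0.0000 0.0000 0.0000
t_8: node(8,0) S=47.6629 payoff=80.7171 vs cont=80.3128 → 80.7171 [stop]  node(8,1) S=57.3821 payoff=70.9979 vs cont=70.5936 → 70.9979 [stop]  node(8,2) S=69.0832 payoff=59.2968 vs cont=58.8925 → 59.2968 [stop]  node(8,3) S=83.1703 payoff=45.2097 vs cont=44.8054 → 45.2097 [stop]  node(8,4) S=100.1300 payoff=28.2500 vs cont=27.8457 → 28.2500 [stop]  node(8,5) S=120.5480 payoff=7.8320 vs cont=9.3421 → 9.3421 [wait]  node(8,6) S=145.1296 payoff=0.0000 vs cont=0.0000 → 0.0000 [wait]  node(8,7) S=174.7238 payoff=0.0000 vs cont=0.0000 → 0.0000 [wait]  node(8,8) S=210.3526 payoff=0.0000 vs cont=0.0000 → 0.0000 [wait]  ⇒ S*(8)=100.1300
t_7: node(7,0) S=52.2972 payoff=76.0828 vs cont=75.6785 → 76.0828 [stop]  node(7,1) S=62.9614 payoff=65.4186 vs cont=65.0143 → 65.4186 [stop]  node(7,2) S=75.8002 payoff=52.5798 vs cont=52.1755 → 52.5798 [stop]  node(7,3) S=91.2570 payoff=37.1230 vs cont=36.7187 → 37.1230 [stop]  node(7,4) S=109.8657 payoff=18.5143 vs cont=18.8534 → 18.8534 [wait]  node(7,5) S=132.2690 payoff=0.0000 vs cont=4.7139 → 4.7139 [wait]  node(7,6) S=159.2407 payoff=0.0000 vs cont=0.0000 → 0.0000 [wait]  node(7,7) S=191.7123 payoff=0.0000 vs cont=0.0000 → 0.0000 [wait]  ⇒ S*(7)=91.2570
t_6: node(6,0) S=57.3821 payoff=70.9979 vs cont=70.5936 → 70.9979 [stop]  node(6,1) S=69.0832 payoff=59.2968 vs cont=58.8925 → 59.2968 [stop]  node(6,2) S=83.1703 payoff=45.2097 vs cont=44.8054 → 45.2097 [stop]  node(6,3) S=100.1300 payoff=28.2500 vs cont=28.0127 → 28.2500 [stop]  node(6,4) S=120.5480 payoff=7.8320 vs cont=11.8337 → 11.8337 [wait]  node(6,5) S=145.1296 payoff=0.0000 vs cont=2.3786 → 2.3786 [wait]  node(6,6) S=174.7238 payoff=0.0000 vs cont=0.0000 → 0.0000 [wait]  ⇒ S*(6)=100.1300
t_5: node(5,0) S=62.9614 payoff=65.4186 vs cont=65.0143 → 65.4186 [stop]  node(5,1) S=75.8002 payoff=52.5798 vs cont=52.1755 → 52.5798 [stop]  node(5,2) S=91.2570 payoff=37.1230 vs cont=36.7187 → 37.1230 [stop]  node(5,3) S=109.8657 payoff=18.5143 vs cont=20.0799 → 20.0799 [wait]  node(5,4) S=132.2690 payoff=0.0000 vs cont=7.1420 → 7.1420 [wait]  node(5,5) S=159.2407 payoff=0.0000 vs cont=1.2002 → 1.2002 [wait]  ⇒ S*(5)=91.2570
t_4: node(4,0) S=69.0832 payoff=59.2968 vs cont=58.8925 → 59.2968 [stop]  node(4,1) S=83.1703 payoff=45.2097 vs cont=44.8054 → 45.2097 [stop]  node(4,2) S=100.1300 payoff=28.2500 vs cont=28.6164 → 28.6164 [wait]  node(4,3) S=120.5480 payoff=7.8320 vs cont=13.6479 → 13.6479 [wait]  node(4,4) S=145.1296 payoff=0.0000 vs cont=4.1946 → 4.1946 [wait]  ⇒ S*(4)=83.1703
t_3: node(3,0) S=75.8002 payoff=52.5798 vs cont=52.1755 → 52.5798 [stop]  node(3,1) S=91.2570 payoff=37.1230 vs cont=36.8991 → 37.1230 [stop]  node(3,2) S=109.8657 payoff=18.5143 vs cont=21.1579 → 21.1579 [wait]  node(3,3) S=132.2690 payoff=0.0000 vs cont=8.9514 → 8.9514 [wait]  ⇒ S*(3)=91.2570
t_2: node(2,0) S=83.1703 payoff=45.2097 vs cont=44.8054 → 45.2097 [stop]  node(2,1) S=100.1300 payoff=28.2500 vs cont=29.1471 → 29.1471 [wait]  node(2,2) S=120.5480 payoff=7.8320 vs cont=15.0825 → 15.0825 [wait]  ⇒ S*(2)=83.1703
t_1: node(1,0) S=91.2570 payoff=37.1230 vs cont=37.1603 → 37.1603 [wait]  node(1,1) S=109.8657 payoff=18.5143 vs cont=22.1318 → 22.1318 [wait]  ⇒ S*(1)=-
t_0: node(0,0) S=100.1300 payoff=28.2500 vs cont=29.6453 → 29.6453 [wait]  ⇒ S*(0)=-

price = 29.6453
boundary = - - 83.1703 91.2570 83.1703 91.2570 100.1300 91.2570 100.1300
tree:
29.6453
37.1603 22.1318
45.2097 29.1471 15.0825
52.5798 37.1230 21.1579 8.9514
59.2968 45.2097 28.6164 13.6479 4.1946
65.4186 52.5798 37.1230 20.0799 7.1420 1.2002
70.9979 59.2968 45.2097 28.2500 11.8337 2.3786 0.0000
76.0828 65.4186 52.5798 37.1230 18.8534 4.7139 0.0000 0.0000
80.7171 70.9979 59.2968 45.2097 28.2500 9.3421 0.0000 0.0000 0.0000
84.9407 76.0828 65.4186 52.5798 37.1230 18.5143 0.0000 0.0000 0.0000 0.0000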